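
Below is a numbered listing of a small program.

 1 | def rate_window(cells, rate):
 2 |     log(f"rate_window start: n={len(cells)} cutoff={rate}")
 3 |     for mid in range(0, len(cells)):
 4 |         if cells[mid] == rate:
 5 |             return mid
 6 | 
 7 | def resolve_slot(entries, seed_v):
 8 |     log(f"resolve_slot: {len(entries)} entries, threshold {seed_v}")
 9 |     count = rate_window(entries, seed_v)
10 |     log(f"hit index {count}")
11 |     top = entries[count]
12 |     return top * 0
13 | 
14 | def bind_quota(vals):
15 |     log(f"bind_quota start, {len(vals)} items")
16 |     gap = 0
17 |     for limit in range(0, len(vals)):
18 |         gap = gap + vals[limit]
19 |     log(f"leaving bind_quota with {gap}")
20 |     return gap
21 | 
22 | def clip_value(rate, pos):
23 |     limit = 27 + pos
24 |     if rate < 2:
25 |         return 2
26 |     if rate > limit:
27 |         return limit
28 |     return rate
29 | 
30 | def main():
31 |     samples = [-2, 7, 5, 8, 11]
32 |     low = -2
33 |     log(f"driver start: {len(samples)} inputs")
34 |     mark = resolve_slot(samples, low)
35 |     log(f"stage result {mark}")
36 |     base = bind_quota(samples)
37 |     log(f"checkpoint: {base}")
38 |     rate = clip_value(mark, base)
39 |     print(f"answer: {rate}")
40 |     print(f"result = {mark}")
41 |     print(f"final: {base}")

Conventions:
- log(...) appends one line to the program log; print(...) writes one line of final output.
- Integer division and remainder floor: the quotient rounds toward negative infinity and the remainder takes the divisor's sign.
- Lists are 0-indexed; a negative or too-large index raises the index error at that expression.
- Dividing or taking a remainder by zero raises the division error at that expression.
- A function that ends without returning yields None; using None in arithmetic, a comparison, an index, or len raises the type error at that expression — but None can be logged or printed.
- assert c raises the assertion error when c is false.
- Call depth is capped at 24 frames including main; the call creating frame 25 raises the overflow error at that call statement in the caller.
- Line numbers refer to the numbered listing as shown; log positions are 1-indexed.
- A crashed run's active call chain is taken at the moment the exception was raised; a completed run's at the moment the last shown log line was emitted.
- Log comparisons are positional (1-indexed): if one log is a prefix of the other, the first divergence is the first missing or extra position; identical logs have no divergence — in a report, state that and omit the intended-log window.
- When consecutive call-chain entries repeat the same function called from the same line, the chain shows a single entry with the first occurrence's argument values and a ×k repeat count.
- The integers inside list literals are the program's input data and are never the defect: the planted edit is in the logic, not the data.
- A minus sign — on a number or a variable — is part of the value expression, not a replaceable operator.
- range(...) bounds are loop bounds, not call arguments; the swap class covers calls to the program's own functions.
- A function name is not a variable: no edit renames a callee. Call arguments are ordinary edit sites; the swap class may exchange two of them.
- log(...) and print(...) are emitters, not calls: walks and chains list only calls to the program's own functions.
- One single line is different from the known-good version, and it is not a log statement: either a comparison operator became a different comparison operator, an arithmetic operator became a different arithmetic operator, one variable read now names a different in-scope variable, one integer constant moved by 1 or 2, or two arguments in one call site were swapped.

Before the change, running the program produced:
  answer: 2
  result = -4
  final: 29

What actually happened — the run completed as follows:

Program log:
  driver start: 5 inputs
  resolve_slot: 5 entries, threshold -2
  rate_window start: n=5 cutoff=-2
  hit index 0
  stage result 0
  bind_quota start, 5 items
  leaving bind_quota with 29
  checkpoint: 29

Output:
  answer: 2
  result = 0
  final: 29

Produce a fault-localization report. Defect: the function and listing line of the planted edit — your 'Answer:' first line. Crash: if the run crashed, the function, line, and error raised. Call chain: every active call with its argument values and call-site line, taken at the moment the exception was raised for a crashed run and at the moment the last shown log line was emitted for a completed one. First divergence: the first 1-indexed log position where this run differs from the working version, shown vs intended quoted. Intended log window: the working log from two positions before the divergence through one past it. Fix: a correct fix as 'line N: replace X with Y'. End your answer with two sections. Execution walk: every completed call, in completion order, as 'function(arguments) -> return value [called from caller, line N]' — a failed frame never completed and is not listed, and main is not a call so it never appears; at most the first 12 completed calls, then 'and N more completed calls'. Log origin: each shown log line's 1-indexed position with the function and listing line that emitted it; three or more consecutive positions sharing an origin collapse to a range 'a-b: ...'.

Answer: the defect is in resolve_slot at line 12.
Key fact: Everything matches until log position 5, which reads 'stage result 0' in place of 'stage result -4'.
Call chain: main.
First divergence: position 5 — shown 'stage result 0', intended 'stage result -4'.
Intended log window:
  3: rate_window start: n=5 cutoff=-2
  4: hit index 0
  5: stage result -4
  6: bind_quota start, 5 items
Execution walk:
  rate_window([-2, 7, 5, 8, 11], -2) -> 0  [called from resolve_slot, line 9]
  resolve_slot([-2, 7, 5, 8, 11], -2) -> 0  [called from main, line 34]
  bind_quota([-2, 7, 5, 8, 11]) -> 29  [called from main, line 36]
  clip_value(0, 29) -> 2  [called from main, line 38]
Log origins:
  1: emitted by main (line 33)
  2: emitted by resolve_slot (line 8)
  3: emitted by rate_window (line 2)
  4: emitted by resolve_slot (line 10)
  5: emitted by main (line 35)
  6: emitted by bind_quota (line 15)
  7: emitted by bind_quota (line 19)
  8: emitted by main (line 37)
A correct fix: line 12: replace `0` with `2`.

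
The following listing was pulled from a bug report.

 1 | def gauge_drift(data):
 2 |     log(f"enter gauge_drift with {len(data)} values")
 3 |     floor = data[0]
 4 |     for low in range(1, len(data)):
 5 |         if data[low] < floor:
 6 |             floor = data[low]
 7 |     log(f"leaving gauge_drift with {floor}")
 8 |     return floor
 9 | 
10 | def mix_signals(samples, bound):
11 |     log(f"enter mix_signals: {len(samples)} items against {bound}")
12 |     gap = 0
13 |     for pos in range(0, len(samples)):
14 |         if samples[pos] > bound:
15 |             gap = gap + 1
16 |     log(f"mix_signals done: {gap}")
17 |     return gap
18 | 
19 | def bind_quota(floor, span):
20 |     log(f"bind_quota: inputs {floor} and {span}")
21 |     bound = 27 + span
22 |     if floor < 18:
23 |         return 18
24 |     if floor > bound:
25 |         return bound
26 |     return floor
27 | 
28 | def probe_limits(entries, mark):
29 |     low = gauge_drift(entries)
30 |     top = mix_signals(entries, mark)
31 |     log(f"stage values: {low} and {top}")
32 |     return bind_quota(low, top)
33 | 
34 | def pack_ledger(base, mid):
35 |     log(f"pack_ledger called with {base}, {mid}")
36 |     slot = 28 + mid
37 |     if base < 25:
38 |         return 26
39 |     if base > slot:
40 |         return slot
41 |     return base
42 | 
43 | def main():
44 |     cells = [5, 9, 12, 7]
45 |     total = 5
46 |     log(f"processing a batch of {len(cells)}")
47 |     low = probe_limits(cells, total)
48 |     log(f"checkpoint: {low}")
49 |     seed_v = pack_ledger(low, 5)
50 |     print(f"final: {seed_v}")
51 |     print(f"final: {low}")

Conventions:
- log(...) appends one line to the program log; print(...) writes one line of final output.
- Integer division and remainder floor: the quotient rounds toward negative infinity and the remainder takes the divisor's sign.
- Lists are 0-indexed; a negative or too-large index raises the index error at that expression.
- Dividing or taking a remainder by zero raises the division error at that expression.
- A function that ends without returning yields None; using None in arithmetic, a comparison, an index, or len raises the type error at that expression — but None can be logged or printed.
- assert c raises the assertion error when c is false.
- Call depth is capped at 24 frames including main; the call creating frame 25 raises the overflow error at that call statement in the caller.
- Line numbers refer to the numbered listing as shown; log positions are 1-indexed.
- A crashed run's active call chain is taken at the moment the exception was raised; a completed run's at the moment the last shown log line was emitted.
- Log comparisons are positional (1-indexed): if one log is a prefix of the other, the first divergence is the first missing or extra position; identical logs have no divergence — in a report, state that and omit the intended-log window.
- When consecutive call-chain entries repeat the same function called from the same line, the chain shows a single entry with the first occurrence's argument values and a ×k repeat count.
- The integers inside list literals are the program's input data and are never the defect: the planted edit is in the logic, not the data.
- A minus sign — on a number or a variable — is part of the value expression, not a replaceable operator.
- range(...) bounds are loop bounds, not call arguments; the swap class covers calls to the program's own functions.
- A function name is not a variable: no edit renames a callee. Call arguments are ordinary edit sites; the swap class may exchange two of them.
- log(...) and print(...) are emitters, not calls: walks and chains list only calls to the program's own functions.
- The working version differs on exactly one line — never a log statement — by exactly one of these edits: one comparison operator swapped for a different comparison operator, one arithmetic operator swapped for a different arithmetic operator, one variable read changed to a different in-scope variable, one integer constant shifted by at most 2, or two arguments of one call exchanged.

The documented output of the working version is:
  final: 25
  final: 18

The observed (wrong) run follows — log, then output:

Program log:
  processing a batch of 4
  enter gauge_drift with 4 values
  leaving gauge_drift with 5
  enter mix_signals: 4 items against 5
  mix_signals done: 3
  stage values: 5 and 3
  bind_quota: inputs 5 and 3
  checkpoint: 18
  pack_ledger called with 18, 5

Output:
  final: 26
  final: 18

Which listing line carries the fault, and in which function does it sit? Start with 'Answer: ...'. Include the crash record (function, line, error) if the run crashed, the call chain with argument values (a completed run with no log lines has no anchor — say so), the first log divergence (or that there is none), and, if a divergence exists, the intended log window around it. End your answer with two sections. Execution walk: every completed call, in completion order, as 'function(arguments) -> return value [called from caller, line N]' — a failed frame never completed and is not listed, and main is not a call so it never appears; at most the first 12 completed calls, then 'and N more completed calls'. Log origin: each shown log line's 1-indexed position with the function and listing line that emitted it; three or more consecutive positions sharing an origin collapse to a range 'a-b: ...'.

Answer: the defect is in pack_ledger at line 38.
Core observation: Nothing in the log betrays the bug — only the output does.
Call chain: main -> pack_ledger(18, 5) (called at line 49).
First divergence: none — the logs agree in full.
Execution walk:
  gauge_drift([5, 9, 12, 7]) -> 5  [called from probe_limits, line 29]
  mix_signals([5, 9, 12, 7], 5) -> 3  [called from probe_limits, line 30]
  bind_quota(5, 3) -> 18  [called from probe_limits, line 32]
  probe_limits([5, 9, 12, 7], 5) -> 18  [called from main, line 47]
  pack_ledger(18, 5) -> 26  [called from main, line 49]
Origin of each log line:
  1: from main, line 46
  2: from gauge_drift, line 2
  3: from gauge_drift, line 7
  4: from mix_signals, line 11
  5: from mix_signals, line 16
  6: from probe_limits, line 31
  7: from bind_quota, line 20
  8: from main, line 48
  9: from pack_ledger, line 35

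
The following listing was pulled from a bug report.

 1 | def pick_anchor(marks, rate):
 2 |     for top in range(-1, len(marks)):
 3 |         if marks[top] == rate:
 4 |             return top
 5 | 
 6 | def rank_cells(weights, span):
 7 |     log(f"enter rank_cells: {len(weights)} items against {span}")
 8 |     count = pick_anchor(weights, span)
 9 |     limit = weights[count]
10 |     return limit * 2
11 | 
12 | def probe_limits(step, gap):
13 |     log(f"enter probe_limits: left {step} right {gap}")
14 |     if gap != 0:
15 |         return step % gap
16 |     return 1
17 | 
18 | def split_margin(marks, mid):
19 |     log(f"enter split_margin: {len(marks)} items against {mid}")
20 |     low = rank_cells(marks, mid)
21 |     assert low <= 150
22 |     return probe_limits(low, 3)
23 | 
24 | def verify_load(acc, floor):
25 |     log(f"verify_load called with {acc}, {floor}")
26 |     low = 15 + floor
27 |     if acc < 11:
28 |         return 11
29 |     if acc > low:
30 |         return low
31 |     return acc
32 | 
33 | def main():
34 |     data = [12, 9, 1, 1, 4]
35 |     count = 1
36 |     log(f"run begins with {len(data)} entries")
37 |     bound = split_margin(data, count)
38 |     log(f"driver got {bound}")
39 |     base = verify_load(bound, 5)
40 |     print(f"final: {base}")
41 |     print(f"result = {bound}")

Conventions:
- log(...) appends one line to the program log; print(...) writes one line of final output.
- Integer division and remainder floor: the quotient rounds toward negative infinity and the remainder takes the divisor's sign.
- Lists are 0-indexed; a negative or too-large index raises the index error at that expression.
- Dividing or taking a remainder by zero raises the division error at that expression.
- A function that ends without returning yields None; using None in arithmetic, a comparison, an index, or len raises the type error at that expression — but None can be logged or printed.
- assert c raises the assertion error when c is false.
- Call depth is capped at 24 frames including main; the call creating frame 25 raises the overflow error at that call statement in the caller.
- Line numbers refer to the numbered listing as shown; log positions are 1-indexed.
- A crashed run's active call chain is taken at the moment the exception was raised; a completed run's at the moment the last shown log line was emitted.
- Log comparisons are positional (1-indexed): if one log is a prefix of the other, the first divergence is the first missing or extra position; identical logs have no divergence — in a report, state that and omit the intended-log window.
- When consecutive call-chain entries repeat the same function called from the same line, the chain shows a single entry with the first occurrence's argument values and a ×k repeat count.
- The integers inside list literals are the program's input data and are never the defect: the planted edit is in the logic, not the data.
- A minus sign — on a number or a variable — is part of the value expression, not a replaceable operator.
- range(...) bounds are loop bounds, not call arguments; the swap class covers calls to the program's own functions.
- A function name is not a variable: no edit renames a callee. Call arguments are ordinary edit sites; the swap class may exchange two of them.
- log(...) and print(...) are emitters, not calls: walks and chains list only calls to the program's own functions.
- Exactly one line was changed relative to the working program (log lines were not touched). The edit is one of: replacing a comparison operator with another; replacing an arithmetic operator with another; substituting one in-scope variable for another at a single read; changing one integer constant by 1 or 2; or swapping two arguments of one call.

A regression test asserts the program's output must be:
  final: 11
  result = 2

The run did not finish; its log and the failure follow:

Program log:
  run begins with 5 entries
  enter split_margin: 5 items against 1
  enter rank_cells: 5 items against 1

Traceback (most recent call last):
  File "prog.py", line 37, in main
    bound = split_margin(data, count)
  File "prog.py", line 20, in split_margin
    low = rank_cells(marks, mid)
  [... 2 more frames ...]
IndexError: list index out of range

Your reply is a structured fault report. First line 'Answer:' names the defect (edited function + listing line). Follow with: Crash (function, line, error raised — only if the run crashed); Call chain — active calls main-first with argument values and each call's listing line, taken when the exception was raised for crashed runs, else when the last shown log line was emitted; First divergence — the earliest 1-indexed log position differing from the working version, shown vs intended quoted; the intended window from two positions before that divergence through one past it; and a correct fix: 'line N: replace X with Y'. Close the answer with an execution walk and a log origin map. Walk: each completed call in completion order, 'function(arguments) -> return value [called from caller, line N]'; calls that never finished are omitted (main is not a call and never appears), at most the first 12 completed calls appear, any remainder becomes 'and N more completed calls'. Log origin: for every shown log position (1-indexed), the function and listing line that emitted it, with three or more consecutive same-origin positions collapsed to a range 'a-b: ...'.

Answer: the defect is in pick_anchor at line 2.
Key fact: The log ends early — 3 lines, where the working version next logs 'enter probe_limits: left 2 right 3'.
Crash: pick_anchor, line 3, IndexError.
Call chain: main -> split_margin([12, 9, 1, 1, 4], 1) (called at line 37) -> rank_cells([12, 9, 1, 1, 4], 1) (called at line 20) -> pick_anchor([12, 9, 1, 1, 4], 1) (called at line 8).
First divergence: position 4 (shown log ended at 3 lines; the working version continues: 'enter probe_limits: left 2 right 3').
Intended log window:
  2: enter split_margin: 5 items against 1
  3: enter rank_cells: 5 items against 1
  4: enter probe_limits: left 2 right 3
  5: driver got 2
Execution walk:
  (no call completed)
Log line origins:
  1: from main, line 36
  2: from split_margin, line 19
  3: from rank_cells, line 7
A correct fix: line 2: replace `-1` with `0`.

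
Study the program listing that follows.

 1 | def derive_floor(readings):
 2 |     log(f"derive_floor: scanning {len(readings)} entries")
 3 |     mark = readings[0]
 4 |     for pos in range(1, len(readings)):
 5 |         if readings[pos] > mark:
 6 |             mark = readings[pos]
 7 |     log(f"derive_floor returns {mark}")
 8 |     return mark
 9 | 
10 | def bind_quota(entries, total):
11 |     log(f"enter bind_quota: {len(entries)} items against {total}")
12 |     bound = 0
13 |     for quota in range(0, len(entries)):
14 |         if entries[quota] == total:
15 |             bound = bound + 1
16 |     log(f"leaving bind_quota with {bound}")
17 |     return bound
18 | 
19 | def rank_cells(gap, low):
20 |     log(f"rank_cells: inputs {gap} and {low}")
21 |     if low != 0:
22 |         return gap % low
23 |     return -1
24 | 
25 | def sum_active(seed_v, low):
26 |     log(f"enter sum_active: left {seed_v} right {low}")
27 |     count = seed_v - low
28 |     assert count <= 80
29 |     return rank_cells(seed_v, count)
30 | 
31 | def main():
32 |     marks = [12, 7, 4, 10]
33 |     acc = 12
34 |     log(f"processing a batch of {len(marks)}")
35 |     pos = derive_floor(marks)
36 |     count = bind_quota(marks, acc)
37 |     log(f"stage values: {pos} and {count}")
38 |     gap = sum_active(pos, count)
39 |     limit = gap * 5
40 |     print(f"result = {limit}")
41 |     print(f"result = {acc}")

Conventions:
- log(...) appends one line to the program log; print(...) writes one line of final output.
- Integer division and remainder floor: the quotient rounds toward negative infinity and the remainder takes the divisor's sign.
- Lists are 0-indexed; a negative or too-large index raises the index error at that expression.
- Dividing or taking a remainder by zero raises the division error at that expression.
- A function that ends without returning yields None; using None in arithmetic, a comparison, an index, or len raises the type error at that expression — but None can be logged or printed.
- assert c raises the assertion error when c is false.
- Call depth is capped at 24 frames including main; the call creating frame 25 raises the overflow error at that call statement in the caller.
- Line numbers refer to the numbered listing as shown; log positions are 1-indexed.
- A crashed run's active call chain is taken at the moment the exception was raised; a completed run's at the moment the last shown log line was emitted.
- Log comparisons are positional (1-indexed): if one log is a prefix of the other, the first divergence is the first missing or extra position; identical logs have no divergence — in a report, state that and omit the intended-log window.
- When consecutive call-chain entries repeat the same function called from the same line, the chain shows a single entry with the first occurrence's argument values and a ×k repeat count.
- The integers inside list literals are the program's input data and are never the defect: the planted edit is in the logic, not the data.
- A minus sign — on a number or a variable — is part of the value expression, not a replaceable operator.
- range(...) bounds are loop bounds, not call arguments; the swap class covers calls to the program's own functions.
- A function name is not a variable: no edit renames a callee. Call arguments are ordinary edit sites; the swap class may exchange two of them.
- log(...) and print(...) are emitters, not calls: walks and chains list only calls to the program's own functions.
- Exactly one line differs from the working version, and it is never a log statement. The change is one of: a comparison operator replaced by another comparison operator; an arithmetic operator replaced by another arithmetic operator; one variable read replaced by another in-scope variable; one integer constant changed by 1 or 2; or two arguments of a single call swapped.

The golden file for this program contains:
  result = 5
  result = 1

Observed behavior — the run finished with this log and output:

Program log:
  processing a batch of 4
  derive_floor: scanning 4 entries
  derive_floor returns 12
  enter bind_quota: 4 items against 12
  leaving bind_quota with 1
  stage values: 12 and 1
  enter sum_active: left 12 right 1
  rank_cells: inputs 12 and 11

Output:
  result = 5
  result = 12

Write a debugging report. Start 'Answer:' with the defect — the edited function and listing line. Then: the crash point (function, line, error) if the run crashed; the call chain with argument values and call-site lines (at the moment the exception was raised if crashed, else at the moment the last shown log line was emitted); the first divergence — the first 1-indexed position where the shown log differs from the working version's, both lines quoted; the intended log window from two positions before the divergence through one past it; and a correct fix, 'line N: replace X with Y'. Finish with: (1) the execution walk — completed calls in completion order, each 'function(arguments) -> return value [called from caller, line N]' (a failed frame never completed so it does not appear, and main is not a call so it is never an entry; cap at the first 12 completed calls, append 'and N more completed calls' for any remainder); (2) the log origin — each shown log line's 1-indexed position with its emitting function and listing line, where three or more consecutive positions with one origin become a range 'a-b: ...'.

Answer: the defect is in main at line 41.
Key fact: Nothing in the log betrays the bug — only the output does.
Call chain: main -> sum_active(12, 1) (called at line 38) -> rank_cells(12, 11) (called at line 29).
First divergence: none (the log streams are identical).
Execution walk:
  derive_floor([12, 7, 4, 10]) -> 12  [called from main, line 35]
  bind_quota([12, 7, 4, 10], 12) -> 1  [called from main, line 36]
  rank_cells(12, 11) -> 1  [called from sum_active, line 29]
  sum_active(12, 1) -> 1  [called from main, line 38]
Origin of each log line:
  1: logged in main at line 34
  2: logged in derive_floor at line 2
  3: logged in derive_floor at line 7
  4: logged in bind_quota at line 11
  5: logged in bind_quota at line 16
  6: logged in main at line 37
  7: logged in sum_active at line 26
  8: logged in rank_cells at line 20
A correct fix: line 41: replace `acc` with `gap`.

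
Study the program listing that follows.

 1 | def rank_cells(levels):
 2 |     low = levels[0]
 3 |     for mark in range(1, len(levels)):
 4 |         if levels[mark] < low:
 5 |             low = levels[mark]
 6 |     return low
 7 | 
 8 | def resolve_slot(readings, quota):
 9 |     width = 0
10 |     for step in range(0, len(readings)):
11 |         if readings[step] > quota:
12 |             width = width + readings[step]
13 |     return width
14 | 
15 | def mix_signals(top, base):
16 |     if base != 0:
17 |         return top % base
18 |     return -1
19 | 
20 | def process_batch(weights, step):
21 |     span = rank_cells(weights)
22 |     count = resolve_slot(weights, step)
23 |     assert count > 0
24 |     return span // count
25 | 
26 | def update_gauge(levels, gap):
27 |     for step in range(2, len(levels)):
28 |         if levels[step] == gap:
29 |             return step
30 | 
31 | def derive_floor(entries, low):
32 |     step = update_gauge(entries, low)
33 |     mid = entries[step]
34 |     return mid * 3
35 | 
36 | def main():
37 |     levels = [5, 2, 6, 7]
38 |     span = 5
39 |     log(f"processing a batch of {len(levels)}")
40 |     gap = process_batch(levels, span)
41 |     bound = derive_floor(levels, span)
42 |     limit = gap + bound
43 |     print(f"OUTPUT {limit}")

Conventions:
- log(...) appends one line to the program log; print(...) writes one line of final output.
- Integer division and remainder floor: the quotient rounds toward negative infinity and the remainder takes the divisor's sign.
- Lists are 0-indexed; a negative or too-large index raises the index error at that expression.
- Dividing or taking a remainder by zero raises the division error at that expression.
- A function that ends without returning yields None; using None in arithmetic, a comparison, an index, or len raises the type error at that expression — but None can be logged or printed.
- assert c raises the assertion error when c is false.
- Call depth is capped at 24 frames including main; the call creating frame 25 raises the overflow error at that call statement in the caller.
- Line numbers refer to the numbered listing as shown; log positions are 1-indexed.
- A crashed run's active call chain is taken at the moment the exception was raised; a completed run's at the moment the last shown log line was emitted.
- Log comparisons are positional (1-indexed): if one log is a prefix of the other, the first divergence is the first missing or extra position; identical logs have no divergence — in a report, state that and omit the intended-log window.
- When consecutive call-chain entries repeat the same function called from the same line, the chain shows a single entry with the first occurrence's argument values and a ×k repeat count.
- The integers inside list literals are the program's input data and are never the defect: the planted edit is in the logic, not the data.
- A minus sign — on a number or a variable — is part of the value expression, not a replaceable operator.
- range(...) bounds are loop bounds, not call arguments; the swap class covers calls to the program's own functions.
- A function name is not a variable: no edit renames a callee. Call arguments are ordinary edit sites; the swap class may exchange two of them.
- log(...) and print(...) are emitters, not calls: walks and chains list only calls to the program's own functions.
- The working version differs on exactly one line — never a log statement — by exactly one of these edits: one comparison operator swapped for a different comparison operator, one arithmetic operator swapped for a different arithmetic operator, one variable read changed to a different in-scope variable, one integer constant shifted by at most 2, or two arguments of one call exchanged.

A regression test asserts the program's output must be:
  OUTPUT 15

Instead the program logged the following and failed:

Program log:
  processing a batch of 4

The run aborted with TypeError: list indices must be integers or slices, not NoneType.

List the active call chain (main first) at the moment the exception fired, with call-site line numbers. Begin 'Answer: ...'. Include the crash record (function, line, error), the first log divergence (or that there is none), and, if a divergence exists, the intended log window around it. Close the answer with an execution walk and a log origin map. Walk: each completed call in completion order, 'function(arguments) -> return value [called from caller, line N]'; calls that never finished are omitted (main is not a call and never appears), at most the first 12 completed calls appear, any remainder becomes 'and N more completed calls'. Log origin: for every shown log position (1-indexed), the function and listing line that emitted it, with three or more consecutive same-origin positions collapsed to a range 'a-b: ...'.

Answer: main -> derive_floor (called at line 41).
Key fact: The logs agree in full; the defect surfaces as the crash itself.
Crash: derive_floor, line 33, TypeError.
First divergence: none (the log streams are identical).
Execution walk:
  rank_cells([5, 2, 6, 7]) -> 2  [called from process_batch, line 21]
  resolve_slot([5, 2, 6, 7], 5) -> 13  [called from process_batch, line 22]
  process_batch([5, 2, 6, 7], 5) -> 0  [called from main, line 40]
  update_gauge([5, 2, 6, 7], 5) -> None  [called from derive_floor, line 32]
Log origin:
  1: logged in main at line 39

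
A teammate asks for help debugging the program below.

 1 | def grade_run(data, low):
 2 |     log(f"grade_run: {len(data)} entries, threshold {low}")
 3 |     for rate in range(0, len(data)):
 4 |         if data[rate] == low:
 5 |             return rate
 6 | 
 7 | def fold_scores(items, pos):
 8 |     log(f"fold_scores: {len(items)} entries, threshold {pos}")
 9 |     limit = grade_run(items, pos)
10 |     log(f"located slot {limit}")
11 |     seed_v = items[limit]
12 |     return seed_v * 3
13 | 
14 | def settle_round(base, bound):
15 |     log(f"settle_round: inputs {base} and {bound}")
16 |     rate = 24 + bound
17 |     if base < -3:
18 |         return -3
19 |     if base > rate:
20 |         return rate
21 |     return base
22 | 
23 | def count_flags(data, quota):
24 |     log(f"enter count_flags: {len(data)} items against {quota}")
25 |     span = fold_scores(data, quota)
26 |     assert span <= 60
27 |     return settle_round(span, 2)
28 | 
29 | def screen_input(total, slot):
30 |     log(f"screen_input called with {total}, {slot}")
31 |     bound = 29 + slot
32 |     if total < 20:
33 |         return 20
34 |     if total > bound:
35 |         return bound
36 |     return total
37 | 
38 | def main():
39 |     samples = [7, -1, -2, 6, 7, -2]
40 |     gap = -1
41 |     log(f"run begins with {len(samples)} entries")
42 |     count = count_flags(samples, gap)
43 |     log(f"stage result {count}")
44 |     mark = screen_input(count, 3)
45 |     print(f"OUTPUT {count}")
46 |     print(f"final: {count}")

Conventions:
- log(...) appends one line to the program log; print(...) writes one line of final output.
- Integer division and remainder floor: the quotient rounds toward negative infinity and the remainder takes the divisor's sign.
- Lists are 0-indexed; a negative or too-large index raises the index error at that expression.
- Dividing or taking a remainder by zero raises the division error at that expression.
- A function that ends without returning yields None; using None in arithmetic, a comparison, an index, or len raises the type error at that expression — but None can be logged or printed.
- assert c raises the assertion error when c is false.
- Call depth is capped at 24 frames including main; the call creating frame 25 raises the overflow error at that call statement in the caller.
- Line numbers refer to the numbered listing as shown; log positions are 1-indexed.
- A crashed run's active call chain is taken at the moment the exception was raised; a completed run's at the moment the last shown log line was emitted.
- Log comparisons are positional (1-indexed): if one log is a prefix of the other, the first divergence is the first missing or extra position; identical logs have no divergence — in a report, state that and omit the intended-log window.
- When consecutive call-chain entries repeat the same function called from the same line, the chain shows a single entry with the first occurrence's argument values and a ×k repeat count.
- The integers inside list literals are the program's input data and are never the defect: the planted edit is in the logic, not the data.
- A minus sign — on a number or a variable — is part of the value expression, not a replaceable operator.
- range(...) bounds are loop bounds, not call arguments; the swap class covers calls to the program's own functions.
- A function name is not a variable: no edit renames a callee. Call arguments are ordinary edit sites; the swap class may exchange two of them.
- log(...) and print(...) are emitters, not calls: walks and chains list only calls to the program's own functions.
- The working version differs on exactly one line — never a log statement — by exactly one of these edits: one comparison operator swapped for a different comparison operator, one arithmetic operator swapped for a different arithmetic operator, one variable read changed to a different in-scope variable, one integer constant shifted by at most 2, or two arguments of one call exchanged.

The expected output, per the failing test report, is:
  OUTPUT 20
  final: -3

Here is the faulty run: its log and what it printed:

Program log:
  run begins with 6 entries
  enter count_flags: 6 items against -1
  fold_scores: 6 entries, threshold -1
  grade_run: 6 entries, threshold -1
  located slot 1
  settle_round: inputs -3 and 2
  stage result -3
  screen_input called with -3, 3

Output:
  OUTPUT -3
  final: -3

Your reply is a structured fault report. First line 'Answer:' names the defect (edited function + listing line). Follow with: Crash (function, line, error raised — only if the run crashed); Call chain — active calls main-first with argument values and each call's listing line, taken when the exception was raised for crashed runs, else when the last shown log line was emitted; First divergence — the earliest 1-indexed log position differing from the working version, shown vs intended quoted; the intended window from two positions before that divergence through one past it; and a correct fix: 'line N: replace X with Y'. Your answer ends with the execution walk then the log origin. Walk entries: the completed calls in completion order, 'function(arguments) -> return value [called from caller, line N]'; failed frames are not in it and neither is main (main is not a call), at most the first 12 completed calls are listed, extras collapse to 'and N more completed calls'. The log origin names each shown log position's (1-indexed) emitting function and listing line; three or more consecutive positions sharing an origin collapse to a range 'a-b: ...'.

Answer: the defect is in main at line 45.
Key observation: Nothing in the log betrays the bug — only the output does.
Call chain: main -> screen_input(-3, 3) (called at line 44).
First divergence: none — the logs agree in full.
Execution walk:
  grade_run([7, -1, -2, 6, 7, -2], -1) -> 1  [called from fold_scores, line 9]
  fold_scores([7, -1, -2, 6, 7, -2], -1) -> -3  [called from count_flags, line 25]
  settle_round(-3, 2) -> -3  [called from count_flags, line 27]
  count_flags([7, -1, -2, 6, 7, -2], -1) -> -3  [called from main, line 42]
  screen_input(-3, 3) -> 20  [called from main, line 44]
Log origin:
  1 — main, line 41
  2 — count_flags, line 24
  3 — fold_scores, line 8
  4 — grade_run, line 2
  5 — fold_scores, line 10
  6 — settle_round, line 15
  7 — main, line 43
  8 — screen_input, line 30
A correct fix: line 45: replace `count` with `mark`.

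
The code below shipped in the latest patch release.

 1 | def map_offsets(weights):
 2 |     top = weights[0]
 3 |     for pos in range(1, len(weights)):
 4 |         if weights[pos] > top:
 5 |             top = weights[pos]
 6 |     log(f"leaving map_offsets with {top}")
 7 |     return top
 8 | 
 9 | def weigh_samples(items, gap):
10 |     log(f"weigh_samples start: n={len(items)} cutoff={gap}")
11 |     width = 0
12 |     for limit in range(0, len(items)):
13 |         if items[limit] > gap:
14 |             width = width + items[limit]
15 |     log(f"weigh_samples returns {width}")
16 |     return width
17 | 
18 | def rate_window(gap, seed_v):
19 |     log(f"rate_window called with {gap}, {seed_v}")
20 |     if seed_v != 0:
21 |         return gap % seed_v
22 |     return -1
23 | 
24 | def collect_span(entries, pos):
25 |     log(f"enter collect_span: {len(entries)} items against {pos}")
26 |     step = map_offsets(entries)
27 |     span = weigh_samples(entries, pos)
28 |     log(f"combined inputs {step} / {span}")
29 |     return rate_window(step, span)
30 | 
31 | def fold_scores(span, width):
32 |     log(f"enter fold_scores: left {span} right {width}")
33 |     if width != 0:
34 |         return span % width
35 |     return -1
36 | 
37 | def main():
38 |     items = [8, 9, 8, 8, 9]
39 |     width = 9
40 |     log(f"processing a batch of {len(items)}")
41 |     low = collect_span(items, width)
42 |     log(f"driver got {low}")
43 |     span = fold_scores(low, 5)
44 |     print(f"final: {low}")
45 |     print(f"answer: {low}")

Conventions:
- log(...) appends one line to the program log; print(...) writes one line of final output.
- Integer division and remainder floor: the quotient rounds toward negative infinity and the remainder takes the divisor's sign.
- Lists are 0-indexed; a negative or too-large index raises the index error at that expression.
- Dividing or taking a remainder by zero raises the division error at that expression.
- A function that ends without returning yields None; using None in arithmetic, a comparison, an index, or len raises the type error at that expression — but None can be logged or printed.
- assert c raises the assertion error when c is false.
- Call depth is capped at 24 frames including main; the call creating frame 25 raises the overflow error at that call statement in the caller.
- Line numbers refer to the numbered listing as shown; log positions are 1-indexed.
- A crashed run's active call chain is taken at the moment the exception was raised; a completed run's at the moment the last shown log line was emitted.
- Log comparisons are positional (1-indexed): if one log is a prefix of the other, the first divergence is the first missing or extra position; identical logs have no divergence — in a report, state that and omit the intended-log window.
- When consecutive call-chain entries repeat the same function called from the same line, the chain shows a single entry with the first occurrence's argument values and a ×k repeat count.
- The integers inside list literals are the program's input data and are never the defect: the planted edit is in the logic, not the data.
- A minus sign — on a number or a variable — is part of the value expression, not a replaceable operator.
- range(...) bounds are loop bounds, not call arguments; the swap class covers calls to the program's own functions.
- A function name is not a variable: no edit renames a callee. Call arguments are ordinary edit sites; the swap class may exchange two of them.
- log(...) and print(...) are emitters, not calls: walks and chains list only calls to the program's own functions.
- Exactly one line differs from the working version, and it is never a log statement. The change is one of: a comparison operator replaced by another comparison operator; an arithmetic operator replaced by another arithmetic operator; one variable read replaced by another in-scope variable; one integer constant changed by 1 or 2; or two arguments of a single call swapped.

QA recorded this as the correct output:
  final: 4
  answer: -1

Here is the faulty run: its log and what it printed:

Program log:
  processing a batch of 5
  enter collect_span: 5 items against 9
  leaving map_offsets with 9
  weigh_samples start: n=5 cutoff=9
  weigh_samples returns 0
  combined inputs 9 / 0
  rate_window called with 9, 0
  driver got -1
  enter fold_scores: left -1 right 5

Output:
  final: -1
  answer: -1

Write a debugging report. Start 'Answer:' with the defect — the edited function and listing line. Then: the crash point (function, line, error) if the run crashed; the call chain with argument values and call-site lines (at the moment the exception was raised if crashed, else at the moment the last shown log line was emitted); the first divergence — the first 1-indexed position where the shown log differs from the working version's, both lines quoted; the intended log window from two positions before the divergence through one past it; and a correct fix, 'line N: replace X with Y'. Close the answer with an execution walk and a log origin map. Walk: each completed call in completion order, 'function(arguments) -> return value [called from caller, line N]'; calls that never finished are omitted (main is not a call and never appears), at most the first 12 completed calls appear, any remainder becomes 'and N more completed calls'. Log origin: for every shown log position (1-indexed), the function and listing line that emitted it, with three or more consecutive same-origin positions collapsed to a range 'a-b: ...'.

Answer: the defect is in main at line 44.
Core observation: The logs agree in full; only the final output differs.
Call chain: main -> fold_scores(-1, 5) (called at line 43).
First divergence: there is none — every log position agrees.
Execution walk:
  map_offsets([8, 9, 8, 8, 9]) -> 9  [called from collect_span, line 26]
  weigh_samples([8, 9, 8, 8, 9], 9) -> 0  [called from collect_span, line 27]
  rate_window(9, 0) -> -1  [called from collect_span, line 29]
  collect_span([8, 9, 8, 8, 9], 9) -> -1  [called from main, line 41]
  fold_scores(-1, 5) -> 4  [called from main, line 43]
Log origins:
  1: from main, line 40
  2: from collect_span, line 25
  3: from map_offsets, line 6
  4: from weigh_samples, line 10
  5: from weigh_samples, line 15
  6: from collect_span, line 28
  7: from rate_window, line 19
  8: from main, line 42
  9: from fold_scores, line 32
A correct fix: line 44: replace `low` with `span`.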